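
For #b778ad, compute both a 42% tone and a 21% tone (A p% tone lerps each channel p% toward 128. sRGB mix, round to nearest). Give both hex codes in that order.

#b778ad is rgb(183, 120, 173).
42% tone:
  R: 183 + 0.42×(128−183) = 183 − 23.1 = 159.9 → 160
  G: 120 + 0.42×(128−120) = 120 + 3.36 = 123.36 → 123
  B: 173 − 18.9 = 154.1 → 154
  → #a07b9a
21% tone:
  R: 183 − 11.55 = 171.45 → 171
  G: 120 + 1.68 = 121.68 → 122
  B: 173 + 0.21×(128−173) = 173 − 9.45 = 163.55 → 164
  → #ab7aa4

#a07b9a, #ab7aa4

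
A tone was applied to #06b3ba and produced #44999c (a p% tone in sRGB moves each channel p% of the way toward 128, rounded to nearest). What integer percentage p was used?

#06b3ba is rgb(6, 179, 186); #44999c is rgb(68, 153, 156).
On the R channel (widest range): 68 ≈ 6 + (p/100)(128 − 6), so p ≈ 100×(68 − 6)/(128 − 6) = 6200/122 = 50.82.
p = 51 reproduces all three channels after rounding.

51%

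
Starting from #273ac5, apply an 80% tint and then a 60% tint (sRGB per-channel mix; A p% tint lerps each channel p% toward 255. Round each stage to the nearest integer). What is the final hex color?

#eeeffa

#273ac5 is rgb(39, 58, 197).
An 80% tint moves each channel 80% toward 255:
  R: 39 + 0.8×(255−39) = 39 + 172.8 = 211.8 → 212
  G: 58 + 0.8×(255−58) = 58 + 157.6 = 215.6 → 216
  B: 197 + 0.8×(255−197) = 197 + 46.4 = 243.4 → 243
After the tint: rgb(212, 216, 243) = #d4d8f3.
Lerp each channel 60% toward 255:
  R: 212 + 0.6×(255−212) = 212 + 25.8 = 237.8 → 238
  G: 216 + 0.6×(255−216) = 216 + 23.4 = 239.4 → 239
  B: 243 + 7.2 = 250.2 → 250
rgb(238, 239, 250) = #eeeffa.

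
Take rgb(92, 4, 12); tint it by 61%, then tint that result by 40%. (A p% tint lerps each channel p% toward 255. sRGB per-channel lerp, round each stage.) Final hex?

#D9C4C6

Per channel, c → c + 0.61(255 − c):
  R: 92 + 99.43 = 191.43 → 191
  G: 4 + 0.61×(255−4) = 4 + 153.11 = 157.11 → 157
  B: 12 + 148.23 = 160.23 → 160
After the tint: rgb(191, 157, 160) = #BF9DA0.
Lerp each channel 40% toward 255:
  R: 191 + 0.4×(255−191) = 191 + 25.6 = 216.6 → 217
  G: 157 + 0.4×(255−157) = 157 + 39.2 = 196.2 → 196
  B: 160 + 0.4×(255−160) = 160 + 38 = 198 → 198
rgb(217, 196, 198) = #D9C4C6.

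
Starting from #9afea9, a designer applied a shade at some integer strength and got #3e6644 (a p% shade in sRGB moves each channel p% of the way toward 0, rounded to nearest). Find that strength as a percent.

#9afea9 is rgb(154, 254, 169); #3e6644 is rgb(62, 102, 68).
On the G channel (widest range): 102 ≈ 254 + (p/100)(0 − 254), so p ≈ 100×(102 − 254)/(0 − 254) = -15200/-254 = 59.84.
p = 60 reproduces all three channels after rounding.

60%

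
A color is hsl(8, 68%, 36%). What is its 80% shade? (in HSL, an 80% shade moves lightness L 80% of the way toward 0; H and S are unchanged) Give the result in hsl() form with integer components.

L moves 80% from 36 toward 0: 36 − 28.8 = 7.2 → 7.
H and S are unchanged.

hsl(8, 68%, 7%)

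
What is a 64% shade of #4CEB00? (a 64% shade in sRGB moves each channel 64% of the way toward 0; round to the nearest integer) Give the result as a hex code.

#4CEB00 is rgb(76, 235, 0).
A 64% shade moves each channel 64% toward 0:
  R: 76 + 0.64×(0−76) = 76 − 48.64 = 27.36 → 27
  G: 235 − 150.4 = 84.6 → 85
  B: 0 + 0 = 0 → 0
rgb(27, 85, 0) = #1B5500.

#1B5500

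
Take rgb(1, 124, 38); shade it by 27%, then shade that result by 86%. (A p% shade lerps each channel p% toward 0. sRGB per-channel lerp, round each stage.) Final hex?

A 27% shade moves each channel 27% toward 0:
  R: 1 − 0.27 = 0.73 → 1
  G: 124 + 0.27×(0−124) = 124 − 33.48 = 90.52 → 91
  B: 38 − 10.26 = 27.74 → 28
After the shade: rgb(1, 91, 28) = #015b1c.
An 86% shade moves each channel 86% toward 0:
  R: 1 − 0.86 = 0.14 → 0
  G: 91 + 0.86×(0−91) = 91 − 78.26 = 12.74 → 13
  B: 28 − 24.08 = 3.92 → 4
rgb(0, 13, 4) = #000d04.

#000d04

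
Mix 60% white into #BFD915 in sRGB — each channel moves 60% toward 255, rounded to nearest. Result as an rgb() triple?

rgb(229, 240, 161)

#BFD915 is rgb(191, 217, 21).
A 60% tint moves each channel 60% toward 255:
  R: 191 + 38.4 = 229.4 → 229
  G: 217 + 0.6×(255−217) = 217 + 22.8 = 239.8 → 240
  B: 21 + 0.6×(255−21) = 21 + 140.4 = 161.4 → 161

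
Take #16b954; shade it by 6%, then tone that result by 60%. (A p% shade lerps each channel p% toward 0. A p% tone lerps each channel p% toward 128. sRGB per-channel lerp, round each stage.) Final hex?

#55926c

#16b954 is rgb(22, 185, 84).
Lerp each channel 6% toward 0:
  R: 22 + 0.06×(0−22) = 22 − 1.32 = 20.68 → 21
  G: 185 + 0.06×(0−185) = 185 − 11.1 = 173.9 → 174
  B: 84 + 0.06×(0−84) = 84 − 5.04 = 78.96 → 79
After the shade: rgb(21, 174, 79) = #15ae4f.
Lerp each channel 60% toward 128:
  R: 21 + 0.6×(128−21) = 21 + 64.2 = 85.2 → 85
  G: 174 + 0.6×(128−174) = 174 − 27.6 = 146.4 → 146
  B: 79 + 0.6×(128−79) = 79 + 29.4 = 108.4 → 108
rgb(85, 146, 108) = #55926c.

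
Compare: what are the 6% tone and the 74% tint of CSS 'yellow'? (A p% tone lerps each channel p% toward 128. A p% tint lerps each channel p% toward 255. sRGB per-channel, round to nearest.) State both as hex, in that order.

CSS yellow is rgb(255, 255, 0).
6% tone:
  R: 255 − 7.62 = 247.38 → 247
  G: 255 − 7.62 = 247.38 → 247
  B: 0 + 0.06×(128−0) = 0 + 7.68 = 7.68 → 8
  → #f7f708
74% tint:
  R: 255 + 0.74×(255−255) = 255 + 0 = 255 → 255
  G: 255 + 0.74×(255−255) = 255 + 0 = 255 → 255
  B: 0 + 0.74×(255−0) = 0 + 188.7 = 188.7 → 189
  → #ffffbd

#f7f708, #ffffbd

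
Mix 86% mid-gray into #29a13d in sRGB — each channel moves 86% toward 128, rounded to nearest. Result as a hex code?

#748577

#29a13d is rgb(41, 161, 61).
Lerp each channel 86% toward 128:
  R: 41 + 0.86×(128−41) = 41 + 74.82 = 115.82 → 116
  G: 161 − 28.38 = 132.62 → 133
  B: 61 + 0.86×(128−61) = 61 + 57.62 = 118.62 → 119
rgb(116, 133, 119) = #748577.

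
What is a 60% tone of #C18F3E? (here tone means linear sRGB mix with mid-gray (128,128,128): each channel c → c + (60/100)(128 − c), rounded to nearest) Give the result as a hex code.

#9A8666

#C18F3E is rgb(193, 143, 62).
Lerp each channel 60% toward 128:
  R: 193 − 39 = 154 → 154
  G: 143 − 9 = 134 → 134
  B: 62 + 0.6×(128−62) = 62 + 39.6 = 101.6 → 102
rgb(154, 134, 102) = #9A8666.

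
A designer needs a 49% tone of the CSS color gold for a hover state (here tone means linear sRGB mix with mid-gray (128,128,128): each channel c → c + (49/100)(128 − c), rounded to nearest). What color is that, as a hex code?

#c1ac3f

CSS gold is rgb(255, 215, 0).
Per channel, c → c + 0.49(128 − c):
  R: 255 + 0.49×(128−255) = 255 − 62.23 = 192.77 → 193
  G: 215 + 0.49×(128−215) = 215 − 42.63 = 172.37 → 172
  B: 0 + 62.72 = 62.72 → 63
rgb(193, 172, 63) = #c1ac3f.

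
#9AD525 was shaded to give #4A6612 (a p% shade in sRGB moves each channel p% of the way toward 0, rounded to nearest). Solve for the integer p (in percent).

52%

#9AD525 is rgb(154, 213, 37); #4A6612 is rgb(74, 102, 18).
On the G channel (widest range): 102 ≈ 213 + (p/100)(0 − 213), so p ≈ 100×(102 − 213)/(0 − 213) = -11100/-213 = 52.11.
p = 52 reproduces all three channels after rounding.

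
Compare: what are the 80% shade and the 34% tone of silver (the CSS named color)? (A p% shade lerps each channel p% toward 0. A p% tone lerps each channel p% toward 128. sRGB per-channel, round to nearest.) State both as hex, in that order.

CSS silver is rgb(192, 192, 192).
80% shade:
  R: 192 + 0.8×(0−192) = 192 − 153.6 = 38.4 → 38
  G: 192 + 0.8×(0−192) = 192 − 153.6 = 38.4 → 38
  B: 192 + 0.8×(0−192) = 192 − 153.6 = 38.4 → 38
  → #262626
34% tone:
  R: 192 + 0.34×(128−192) = 192 − 21.76 = 170.24 → 170
  G: 192 + 0.34×(128−192) = 192 − 21.76 = 170.24 → 170
  B: 192 + 0.34×(128−192) = 192 − 21.76 = 170.24 → 170
  → #AAAAAA

#262626, #AAAAAA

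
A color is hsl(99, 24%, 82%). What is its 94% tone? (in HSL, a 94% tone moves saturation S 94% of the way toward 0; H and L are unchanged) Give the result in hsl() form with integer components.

hsl(99, 1%, 82%)

S moves 94% from 24 toward 0: 24 − 22.56 = 1.44 → 1.
H and L are unchanged.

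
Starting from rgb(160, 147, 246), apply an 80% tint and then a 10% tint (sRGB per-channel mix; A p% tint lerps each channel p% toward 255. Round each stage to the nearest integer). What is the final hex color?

#EEEBFD

Lerp each channel 80% toward 255:
  R: 160 + 0.8×(255−160) = 160 + 76 = 236 → 236
  G: 147 + 0.8×(255−147) = 147 + 86.4 = 233.4 → 233
  B: 246 + 0.8×(255−246) = 246 + 7.2 = 253.2 → 253
After the tint: rgb(236, 233, 253) = #ECE9FD.
Lerp each channel 10% toward 255:
  R: 236 + 0.1×(255−236) = 236 + 1.9 = 237.9 → 238
  G: 233 + 2.2 = 235.2 → 235
  B: 253 + 0.1×(255−253) = 253 + 0.2 = 253.2 → 253
rgb(238, 235, 253) = #EEEBFD.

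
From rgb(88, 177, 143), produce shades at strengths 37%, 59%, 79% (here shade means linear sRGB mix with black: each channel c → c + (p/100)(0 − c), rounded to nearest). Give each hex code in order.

37%: (88 − 32.56 = 55.44→55, 177 − 65.49 = 111.51→112, 143 − 52.91 = 90.09→90) → #37705a
59%: (88 − 51.92 = 36.08→36, 177 − 104.43 = 72.57→73, 143 − 84.37 = 58.63→59) → #24493b
79%: (88 − 69.52 = 18.48→18, 177 − 139.83 = 37.17→37, 143 − 112.97 = 30.03→30) → #12251e

#37705a, #24493b, #12251e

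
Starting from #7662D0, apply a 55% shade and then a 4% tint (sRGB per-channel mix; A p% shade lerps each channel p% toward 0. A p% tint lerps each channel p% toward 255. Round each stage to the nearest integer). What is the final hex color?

#7662D0 is rgb(118, 98, 208).
Per channel, c → c + 0.55(0 − c):
  R: 118 − 64.9 = 53.1 → 53
  G: 98 − 53.9 = 44.1 → 44
  B: 208 + 0.55×(0−208) = 208 − 114.4 = 93.6 → 94
After the shade: rgb(53, 44, 94) = #352C5E.
Per channel, c → c + 0.04(255 − c):
  R: 53 + 8.08 = 61.08 → 61
  G: 44 + 0.04×(255−44) = 44 + 8.44 = 52.44 → 52
  B: 94 + 0.04×(255−94) = 94 + 6.44 = 100.44 → 100
rgb(61, 52, 100) = #3D3464.

#3D3464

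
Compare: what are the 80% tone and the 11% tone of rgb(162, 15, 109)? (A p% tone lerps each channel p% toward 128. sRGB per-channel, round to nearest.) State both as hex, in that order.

80% tone:
  R: 162 + 0.8×(128−162) = 162 − 27.2 = 134.8 → 135
  G: 15 + 90.4 = 105.4 → 105
  B: 109 + 15.2 = 124.2 → 124
  → #87697C
11% tone:
  R: 162 + 0.11×(128−162) = 162 − 3.74 = 158.26 → 158
  G: 15 + 0.11×(128−15) = 15 + 12.43 = 27.43 → 27
  B: 109 + 0.11×(128−109) = 109 + 2.09 = 111.09 → 111
  → #9E1B6F

#87697C, #9E1B6F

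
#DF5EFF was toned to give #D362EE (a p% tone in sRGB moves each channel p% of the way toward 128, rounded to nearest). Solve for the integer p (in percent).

13%

#DF5EFF is rgb(223, 94, 255); #D362EE is rgb(211, 98, 238).
On the B channel (widest range): 238 ≈ 255 + (p/100)(128 − 255), so p ≈ 100×(238 − 255)/(128 − 255) = -1700/-127 = 13.39.
p = 13 reproduces all three channels after rounding.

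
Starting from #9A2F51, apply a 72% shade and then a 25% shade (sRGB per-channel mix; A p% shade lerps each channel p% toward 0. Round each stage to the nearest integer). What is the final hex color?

#200A11

#9A2F51 is rgb(154, 47, 81).
Lerp each channel 72% toward 0:
  R: 154 + 0.72×(0−154) = 154 − 110.88 = 43.12 → 43
  G: 47 + 0.72×(0−47) = 47 − 33.84 = 13.16 → 13
  B: 81 − 58.32 = 22.68 → 23
After the shade: rgb(43, 13, 23) = #2B0D17.
Lerp each channel 25% toward 0:
  R: 43 + 0.25×(0−43) = 43 − 10.75 = 32.25 → 32
  G: 13 + 0.25×(0−13) = 13 − 3.25 = 9.75 → 10
  B: 23 + 0.25×(0−23) = 23 − 5.75 = 17.25 → 17
rgb(32, 10, 17) = #200A11.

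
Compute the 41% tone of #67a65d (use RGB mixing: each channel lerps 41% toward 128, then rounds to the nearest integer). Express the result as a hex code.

#71966b

#67a65d is rgb(103, 166, 93).
Lerp each channel 41% toward 128:
  R: 103 + 0.41×(128−103) = 103 + 10.25 = 113.25 → 113
  G: 166 + 0.41×(128−166) = 166 − 15.58 = 150.42 → 150
  B: 93 + 0.41×(128−93) = 93 + 14.35 = 107.35 → 107
rgb(113, 150, 107) = #71966b.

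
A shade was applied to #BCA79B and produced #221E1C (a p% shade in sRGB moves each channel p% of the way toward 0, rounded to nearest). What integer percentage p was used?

#BCA79B is rgb(188, 167, 155); #221E1C is rgb(34, 30, 28).
On the R channel (widest range): 34 ≈ 188 + (p/100)(0 − 188), so p ≈ 100×(34 − 188)/(0 − 188) = -15400/-188 = 81.91.
p = 82 reproduces all three channels after rounding.

82%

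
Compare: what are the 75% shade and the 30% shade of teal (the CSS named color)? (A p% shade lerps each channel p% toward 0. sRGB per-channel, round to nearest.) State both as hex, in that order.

CSS teal is rgb(0, 128, 128).
75% shade:
  R: 0 + 0 = 0 → 0
  G: 128 + 0.75×(0−128) = 128 − 96 = 32 → 32
  B: 128 − 96 = 32 → 32
  → #002020
30% shade:
  R: 0 + 0 = 0 → 0
  G: 128 + 0.3×(0−128) = 128 − 38.4 = 89.6 → 90
  B: 128 + 0.3×(0−128) = 128 − 38.4 = 89.6 → 90
  → #005A5A

#002020, #005A5A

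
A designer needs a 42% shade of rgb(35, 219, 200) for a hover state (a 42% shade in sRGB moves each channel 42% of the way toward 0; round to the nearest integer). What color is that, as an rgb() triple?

rgb(20, 127, 116)

Per channel, c → c + 0.42(0 − c):
  R: 35 + 0.42×(0−35) = 35 − 14.7 = 20.3 → 20
  G: 219 − 91.98 = 127.02 → 127
  B: 200 + 0.42×(0−200) = 200 − 84 = 116 → 116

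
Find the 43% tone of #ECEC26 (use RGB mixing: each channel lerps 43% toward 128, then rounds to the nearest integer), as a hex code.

#ECEC26 is rgb(236, 236, 38).
Per channel, c → c + 0.43(128 − c):
  R: 236 + 0.43×(128−236) = 236 − 46.44 = 189.56 → 190
  G: 236 + 0.43×(128−236) = 236 − 46.44 = 189.56 → 190
  B: 38 + 0.43×(128−38) = 38 + 38.7 = 76.7 → 77
rgb(190, 190, 77) = #BEBE4D.

#BEBE4D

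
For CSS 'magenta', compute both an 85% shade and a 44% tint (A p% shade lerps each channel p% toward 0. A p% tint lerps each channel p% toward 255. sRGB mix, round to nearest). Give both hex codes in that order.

#260026, #FF70FF

CSS magenta is rgb(255, 0, 255).
85% shade:
  R: 255 + 0.85×(0−255) = 255 − 216.75 = 38.25 → 38
  G: 0 + 0 = 0 → 0
  B: 255 − 216.75 = 38.25 → 38
  → #260026
44% tint:
  R: 255 + 0.44×(255−255) = 255 + 0 = 255 → 255
  G: 0 + 0.44×(255−0) = 0 + 112.2 = 112.2 → 112
  B: 255 + 0.44×(255−255) = 255 + 0 = 255 → 255
  → #FF70FF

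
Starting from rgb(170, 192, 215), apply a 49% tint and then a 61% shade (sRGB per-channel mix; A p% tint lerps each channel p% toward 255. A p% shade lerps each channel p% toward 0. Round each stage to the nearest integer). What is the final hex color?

#53575C

A 49% tint moves each channel 49% toward 255:
  R: 170 + 0.49×(255−170) = 170 + 41.65 = 211.65 → 212
  G: 192 + 30.87 = 222.87 → 223
  B: 215 + 0.49×(255−215) = 215 + 19.6 = 234.6 → 235
After the tint: rgb(212, 223, 235) = #D4DFEB.
Per channel, c → c + 0.61(0 − c):
  R: 212 − 129.32 = 82.68 → 83
  G: 223 + 0.61×(0−223) = 223 − 136.03 = 86.97 → 87
  B: 235 + 0.61×(0−235) = 235 − 143.35 = 91.65 → 92
rgb(83, 87, 92) = #53575C.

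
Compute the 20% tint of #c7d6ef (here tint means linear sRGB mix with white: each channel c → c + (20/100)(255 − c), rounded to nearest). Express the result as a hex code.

#c7d6ef is rgb(199, 214, 239).
A 20% tint moves each channel 20% toward 255:
  R: 199 + 11.2 = 210.2 → 210
  G: 214 + 0.2×(255−214) = 214 + 8.2 = 222.2 → 222
  B: 239 + 3.2 = 242.2 → 242
rgb(210, 222, 242) = #d2def2.

#d2def2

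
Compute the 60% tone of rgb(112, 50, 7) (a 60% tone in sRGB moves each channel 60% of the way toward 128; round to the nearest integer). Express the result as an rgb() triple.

Per channel, c → c + 0.6(128 − c):
  R: 112 + 9.6 = 121.6 → 122
  G: 50 + 0.6×(128−50) = 50 + 46.8 = 96.8 → 97
  B: 7 + 72.6 = 79.6 → 80

rgb(122, 97, 80)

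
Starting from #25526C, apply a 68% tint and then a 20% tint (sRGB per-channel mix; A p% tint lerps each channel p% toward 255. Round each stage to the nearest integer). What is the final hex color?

#C7D3D9

#25526C is rgb(37, 82, 108).
Per channel, c → c + 0.68(255 − c):
  R: 37 + 0.68×(255−37) = 37 + 148.24 = 185.24 → 185
  G: 82 + 0.68×(255−82) = 82 + 117.64 = 199.64 → 200
  B: 108 + 0.68×(255−108) = 108 + 99.96 = 207.96 → 208
After the tint: rgb(185, 200, 208) = #B9C8D0.
A 20% tint moves each channel 20% toward 255:
  R: 185 + 0.2×(255−185) = 185 + 14 = 199 → 199
  G: 200 + 11 = 211 → 211
  B: 208 + 9.4 = 217.4 → 217
rgb(199, 211, 217) = #C7D3D9.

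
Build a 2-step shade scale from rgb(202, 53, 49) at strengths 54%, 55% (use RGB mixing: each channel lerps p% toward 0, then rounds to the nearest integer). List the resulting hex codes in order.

54%: (202 − 109.08 = 92.92→93, 53 − 28.62 = 24.38→24, 49 − 26.46 = 22.54→23) → #5d1817
55%: (202 − 111.1 = 90.9→91, 53 − 29.15 = 23.85→24, 49 − 26.95 = 22.05→22) → #5b1816

#5d1817, #5b1816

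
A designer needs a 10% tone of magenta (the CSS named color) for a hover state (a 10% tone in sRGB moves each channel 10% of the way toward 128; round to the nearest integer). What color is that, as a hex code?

#F20DF2

CSS magenta is rgb(255, 0, 255).
A 10% tone moves each channel 10% toward 128:
  R: 255 + 0.1×(128−255) = 255 − 12.7 = 242.3 → 242
  G: 0 + 0.1×(128−0) = 0 + 12.8 = 12.8 → 13
  B: 255 + 0.1×(128−255) = 255 − 12.7 = 242.3 → 242
rgb(242, 13, 242) = #F20DF2.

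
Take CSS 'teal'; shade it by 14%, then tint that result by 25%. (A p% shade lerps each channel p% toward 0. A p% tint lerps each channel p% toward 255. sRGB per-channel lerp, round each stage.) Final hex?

CSS teal is rgb(0, 128, 128).
Lerp each channel 14% toward 0:
  R: 0 + 0.14×(0−0) = 0 + 0 = 0 → 0
  G: 128 − 17.92 = 110.08 → 110
  B: 128 + 0.14×(0−128) = 128 − 17.92 = 110.08 → 110
After the shade: rgb(0, 110, 110) = #006e6e.
A 25% tint moves each channel 25% toward 255:
  R: 0 + 63.75 = 63.75 → 64
  G: 110 + 0.25×(255−110) = 110 + 36.25 = 146.25 → 146
  B: 110 + 0.25×(255−110) = 110 + 36.25 = 146.25 → 146
rgb(64, 146, 146) = #409292.

#409292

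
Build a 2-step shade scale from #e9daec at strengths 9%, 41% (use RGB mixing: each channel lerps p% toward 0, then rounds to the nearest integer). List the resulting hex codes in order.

#e9daec is rgb(233, 218, 236).
9%: (233 − 20.97 = 212.03→212, 218 − 19.62 = 198.38→198, 236 − 21.24 = 214.76→215) → #d4c6d7
41%: (233 − 95.53 = 137.47→137, 218 − 89.38 = 128.62→129, 236 − 96.76 = 139.24→139) → #89818b

#d4c6d7, #89818b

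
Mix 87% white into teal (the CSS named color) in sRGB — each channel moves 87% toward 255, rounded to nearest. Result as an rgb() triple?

rgb(222, 238, 238)

CSS teal is rgb(0, 128, 128).
Per channel, c → c + 0.87(255 − c):
  R: 0 + 221.85 = 221.85 → 222
  G: 128 + 0.87×(255−128) = 128 + 110.49 = 238.49 → 238
  B: 128 + 0.87×(255−128) = 128 + 110.49 = 238.49 → 238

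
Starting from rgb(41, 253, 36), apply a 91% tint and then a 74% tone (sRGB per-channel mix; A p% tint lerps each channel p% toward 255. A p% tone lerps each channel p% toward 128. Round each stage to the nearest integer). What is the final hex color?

#9CA19C

A 91% tint moves each channel 91% toward 255:
  R: 41 + 194.74 = 235.74 → 236
  G: 253 + 0.91×(255−253) = 253 + 1.82 = 254.82 → 255
  B: 36 + 199.29 = 235.29 → 235
After the tint: rgb(236, 255, 235) = #ECFFEB.
A 74% tone moves each channel 74% toward 128:
  R: 236 + 0.74×(128−236) = 236 − 79.92 = 156.08 → 156
  G: 255 + 0.74×(128−255) = 255 − 93.98 = 161.02 → 161
  B: 235 − 79.18 = 155.82 → 156
rgb(156, 161, 156) = #9CA19C.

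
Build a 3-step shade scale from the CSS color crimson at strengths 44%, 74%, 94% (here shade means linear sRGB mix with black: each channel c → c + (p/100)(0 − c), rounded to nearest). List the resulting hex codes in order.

CSS crimson is rgb(220, 20, 60).
44%: (220 − 96.8 = 123.2→123, 20 − 8.8 = 11.2→11, 60 − 26.4 = 33.6→34) → #7B0B22
74%: (220 − 162.8 = 57.2→57, 20 − 14.8 = 5.2→5, 60 − 44.4 = 15.6→16) → #390510
94%: (220 − 206.8 = 13.2→13, 20 − 18.8 = 1.2→1, 60 − 56.4 = 3.6→4) → #0D0104

#7B0B22, #390510, #0D0104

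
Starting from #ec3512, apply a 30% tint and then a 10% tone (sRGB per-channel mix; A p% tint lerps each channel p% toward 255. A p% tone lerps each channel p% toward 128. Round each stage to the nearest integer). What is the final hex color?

#e7735d

#ec3512 is rgb(236, 53, 18).
A 30% tint moves each channel 30% toward 255:
  R: 236 + 5.7 = 241.7 → 242
  G: 53 + 60.6 = 113.6 → 114
  B: 18 + 0.3×(255−18) = 18 + 71.1 = 89.1 → 89
After the tint: rgb(242, 114, 89) = #f27259.
Lerp each channel 10% toward 128:
  R: 242 − 11.4 = 230.6 → 231
  G: 114 + 1.4 = 115.4 → 115
  B: 89 + 3.9 = 92.9 → 93
rgb(231, 115, 93) = #e7735d.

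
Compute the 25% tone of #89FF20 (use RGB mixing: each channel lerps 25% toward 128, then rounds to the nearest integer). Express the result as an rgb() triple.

#89FF20 is rgb(137, 255, 32).
Per channel, c → c + 0.25(128 − c):
  R: 137 + 0.25×(128−137) = 137 − 2.25 = 134.75 → 135
  G: 255 − 31.75 = 223.25 → 223
  B: 32 + 24 = 56 → 56

rgb(135, 223, 56)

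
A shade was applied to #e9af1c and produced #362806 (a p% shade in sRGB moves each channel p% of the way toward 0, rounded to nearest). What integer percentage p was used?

#e9af1c is rgb(233, 175, 28); #362806 is rgb(54, 40, 6).
On the R channel (widest range): 54 ≈ 233 + (p/100)(0 − 233), so p ≈ 100×(54 − 233)/(0 − 233) = -17900/-233 = 76.82.
p = 77 reproduces all three channels after rounding.

77%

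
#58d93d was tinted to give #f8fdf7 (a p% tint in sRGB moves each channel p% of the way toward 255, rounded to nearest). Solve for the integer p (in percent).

#58d93d is rgb(88, 217, 61); #f8fdf7 is rgb(248, 253, 247).
On the B channel (widest range): 247 ≈ 61 + (p/100)(255 − 61), so p ≈ 100×(247 − 61)/(255 − 61) = 18600/194 = 95.88.
p = 96 reproduces all three channels after rounding.

96%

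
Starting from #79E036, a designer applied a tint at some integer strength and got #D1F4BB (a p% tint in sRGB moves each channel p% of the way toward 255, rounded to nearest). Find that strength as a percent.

66%

#79E036 is rgb(121, 224, 54); #D1F4BB is rgb(209, 244, 187).
On the B channel (widest range): 187 ≈ 54 + (p/100)(255 − 54), so p ≈ 100×(187 − 54)/(255 − 54) = 13300/201 = 66.17.
p = 66 reproduces all three channels after rounding.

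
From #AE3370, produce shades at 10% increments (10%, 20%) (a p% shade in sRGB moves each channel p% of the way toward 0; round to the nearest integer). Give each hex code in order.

#9D2E65, #8B295A

#AE3370 is rgb(174, 51, 112).
10%: (174 − 17.4 = 156.6→157, 51 − 5.1 = 45.9→46, 112 − 11.2 = 100.8→101) → #9D2E65
20%: (174 − 34.8 = 139.2→139, 51 − 10.2 = 40.8→41, 112 − 22.4 = 89.6→90) → #8B295A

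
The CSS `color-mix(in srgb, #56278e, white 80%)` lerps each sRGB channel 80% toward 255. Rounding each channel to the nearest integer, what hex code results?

#56278e is rgb(86, 39, 142).
Per channel, c → c + 0.8(255 − c):
  R: 86 + 135.2 = 221.2 → 221
  G: 39 + 0.8×(255−39) = 39 + 172.8 = 211.8 → 212
  B: 142 + 0.8×(255−142) = 142 + 90.4 = 232.4 → 232
rgb(221, 212, 232) = #ddd4e8.

#ddd4e8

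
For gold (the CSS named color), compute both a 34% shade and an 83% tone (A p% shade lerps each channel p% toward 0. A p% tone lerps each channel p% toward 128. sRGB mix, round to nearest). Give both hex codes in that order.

CSS gold is rgb(255, 215, 0).
34% shade:
  R: 255 + 0.34×(0−255) = 255 − 86.7 = 168.3 → 168
  G: 215 − 73.1 = 141.9 → 142
  B: 0 + 0.34×(0−0) = 0 + 0 = 0 → 0
  → #A88E00
83% tone:
  R: 255 + 0.83×(128−255) = 255 − 105.41 = 149.59 → 150
  G: 215 − 72.21 = 142.79 → 143
  B: 0 + 106.24 = 106.24 → 106
  → #968F6A

#A88E00, #968F6A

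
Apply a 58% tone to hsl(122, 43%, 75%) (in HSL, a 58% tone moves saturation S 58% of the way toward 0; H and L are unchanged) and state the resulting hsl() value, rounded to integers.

S moves 58% from 43 toward 0: 43 − 24.94 = 18.06 → 18.
H and L are unchanged.

hsl(122, 18%, 75%)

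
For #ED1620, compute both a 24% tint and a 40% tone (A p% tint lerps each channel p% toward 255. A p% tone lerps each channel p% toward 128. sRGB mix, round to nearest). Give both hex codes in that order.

#F14E56, #C14046

#ED1620 is rgb(237, 22, 32).
24% tint:
  R: 237 + 0.24×(255−237) = 237 + 4.32 = 241.32 → 241
  G: 22 + 55.92 = 77.92 → 78
  B: 32 + 0.24×(255−32) = 32 + 53.52 = 85.52 → 86
  → #F14E56
40% tone:
  R: 237 + 0.4×(128−237) = 237 − 43.6 = 193.4 → 193
  G: 22 + 0.4×(128−22) = 22 + 42.4 = 64.4 → 64
  B: 32 + 38.4 = 70.4 → 70
  → #C14046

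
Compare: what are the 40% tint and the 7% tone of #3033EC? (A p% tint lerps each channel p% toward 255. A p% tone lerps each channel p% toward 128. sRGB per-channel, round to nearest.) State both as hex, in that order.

#8385F4, #3638E4

#3033EC is rgb(48, 51, 236).
40% tint:
  R: 48 + 82.8 = 130.8 → 131
  G: 51 + 81.6 = 132.6 → 133
  B: 236 + 7.6 = 243.6 → 244
  → #8385F4
7% tone:
  R: 48 + 5.6 = 53.6 → 54
  G: 51 + 0.07×(128−51) = 51 + 5.39 = 56.39 → 56
  B: 236 + 0.07×(128−236) = 236 − 7.56 = 228.44 → 228
  → #3638E4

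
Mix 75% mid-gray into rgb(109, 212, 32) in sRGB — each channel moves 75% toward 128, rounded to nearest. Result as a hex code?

Lerp each channel 75% toward 128:
  R: 109 + 0.75×(128−109) = 109 + 14.25 = 123.25 → 123
  G: 212 + 0.75×(128−212) = 212 − 63 = 149 → 149
  B: 32 + 72 = 104 → 104
rgb(123, 149, 104) = #7B9568.

#7B9568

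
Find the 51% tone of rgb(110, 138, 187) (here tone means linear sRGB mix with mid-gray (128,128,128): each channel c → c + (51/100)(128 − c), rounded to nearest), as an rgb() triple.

A 51% tone moves each channel 51% toward 128:
  R: 110 + 0.51×(128−110) = 110 + 9.18 = 119.18 → 119
  G: 138 + 0.51×(128−138) = 138 − 5.1 = 132.9 → 133
  B: 187 + 0.51×(128−187) = 187 − 30.09 = 156.91 → 157

rgb(119, 133, 157)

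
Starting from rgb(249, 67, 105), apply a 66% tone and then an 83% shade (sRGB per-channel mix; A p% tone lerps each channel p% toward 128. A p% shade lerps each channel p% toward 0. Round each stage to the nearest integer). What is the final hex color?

Lerp each channel 66% toward 128:
  R: 249 + 0.66×(128−249) = 249 − 79.86 = 169.14 → 169
  G: 67 + 0.66×(128−67) = 67 + 40.26 = 107.26 → 107
  B: 105 + 0.66×(128−105) = 105 + 15.18 = 120.18 → 120
After the tone: rgb(169, 107, 120) = #A96B78.
Per channel, c → c + 0.83(0 − c):
  R: 169 − 140.27 = 28.73 → 29
  G: 107 − 88.81 = 18.19 → 18
  B: 120 + 0.83×(0−120) = 120 − 99.6 = 20.4 → 20
rgb(29, 18, 20) = #1D1214.

#1D1214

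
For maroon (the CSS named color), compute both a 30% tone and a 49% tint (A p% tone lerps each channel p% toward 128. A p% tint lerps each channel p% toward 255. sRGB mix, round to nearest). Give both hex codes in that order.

#802626, #BE7D7D

CSS maroon is rgb(128, 0, 0).
30% tone:
  R: 128 + 0.3×(128−128) = 128 + 0 = 128 → 128
  G: 0 + 0.3×(128−0) = 0 + 38.4 = 38.4 → 38
  B: 0 + 38.4 = 38.4 → 38
  → #802626
49% tint:
  R: 128 + 0.49×(255−128) = 128 + 62.23 = 190.23 → 190
  G: 0 + 124.95 = 124.95 → 125
  B: 0 + 124.95 = 124.95 → 125
  → #BE7D7D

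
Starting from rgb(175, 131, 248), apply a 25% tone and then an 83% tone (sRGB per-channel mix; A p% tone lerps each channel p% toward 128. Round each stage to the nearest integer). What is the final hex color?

Lerp each channel 25% toward 128:
  R: 175 + 0.25×(128−175) = 175 − 11.75 = 163.25 → 163
  G: 131 + 0.25×(128−131) = 131 − 0.75 = 130.25 → 130
  B: 248 − 30 = 218 → 218
After the tone: rgb(163, 130, 218) = #a382da.
Per channel, c → c + 0.83(128 − c):
  R: 163 − 29.05 = 133.95 → 134
  G: 130 + 0.83×(128−130) = 130 − 1.66 = 128.34 → 128
  B: 218 − 74.7 = 143.3 → 143
rgb(134, 128, 143) = #86808f.

#86808f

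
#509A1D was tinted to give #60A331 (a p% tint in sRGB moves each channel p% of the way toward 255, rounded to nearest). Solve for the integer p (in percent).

9%

#509A1D is rgb(80, 154, 29); #60A331 is rgb(96, 163, 49).
On the B channel (widest range): 49 ≈ 29 + (p/100)(255 − 29), so p ≈ 100×(49 − 29)/(255 − 29) = 2000/226 = 8.85.
p = 9 reproduces all three channels after rounding.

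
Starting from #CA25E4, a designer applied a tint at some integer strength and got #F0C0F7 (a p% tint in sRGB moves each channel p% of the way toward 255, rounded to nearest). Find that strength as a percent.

71%

#CA25E4 is rgb(202, 37, 228); #F0C0F7 is rgb(240, 192, 247).
On the G channel (widest range): 192 ≈ 37 + (p/100)(255 − 37), so p ≈ 100×(192 − 37)/(255 − 37) = 15500/218 = 71.10.
p = 71 reproduces all three channels after rounding.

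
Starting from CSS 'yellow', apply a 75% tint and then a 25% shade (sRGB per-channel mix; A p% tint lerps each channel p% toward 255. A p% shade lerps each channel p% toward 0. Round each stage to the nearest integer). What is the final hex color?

CSS yellow is rgb(255, 255, 0).
A 75% tint moves each channel 75% toward 255:
  R: 255 + 0.75×(255−255) = 255 + 0 = 255 → 255
  G: 255 + 0.75×(255−255) = 255 + 0 = 255 → 255
  B: 0 + 0.75×(255−0) = 0 + 191.25 = 191.25 → 191
After the tint: rgb(255, 255, 191) = #FFFFBF.
Lerp each channel 25% toward 0:
  R: 255 − 63.75 = 191.25 → 191
  G: 255 + 0.25×(0−255) = 255 − 63.75 = 191.25 → 191
  B: 191 + 0.25×(0−191) = 191 − 47.75 = 143.25 → 143
rgb(191, 191, 143) = #BFBF8F.

#BFBF8F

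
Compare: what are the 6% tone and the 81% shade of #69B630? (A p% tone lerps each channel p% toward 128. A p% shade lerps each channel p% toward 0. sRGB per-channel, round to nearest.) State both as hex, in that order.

#69B630 is rgb(105, 182, 48).
6% tone:
  R: 105 + 1.38 = 106.38 → 106
  G: 182 + 0.06×(128−182) = 182 − 3.24 = 178.76 → 179
  B: 48 + 0.06×(128−48) = 48 + 4.8 = 52.8 → 53
  → #6AB335
81% shade:
  R: 105 − 85.05 = 19.95 → 20
  G: 182 − 147.42 = 34.58 → 35
  B: 48 + 0.81×(0−48) = 48 − 38.88 = 9.12 → 9
  → #142309

#6AB335, #142309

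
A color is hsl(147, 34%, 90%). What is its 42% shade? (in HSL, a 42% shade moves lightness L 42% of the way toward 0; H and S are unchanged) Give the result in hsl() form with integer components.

L moves 42% from 90 toward 0: 90 − 37.8 = 52.2 → 52.
H and S are unchanged.

hsl(147, 34%, 52%)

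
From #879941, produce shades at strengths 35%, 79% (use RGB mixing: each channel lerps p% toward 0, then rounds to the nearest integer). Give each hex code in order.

#879941 is rgb(135, 153, 65).
35%: (135 − 47.25 = 87.75→88, 153 − 53.55 = 99.45→99, 65 − 22.75 = 42.25→42) → #58632A
79%: (135 − 106.65 = 28.35→28, 153 − 120.87 = 32.13→32, 65 − 51.35 = 13.65→14) → #1C200E

#58632A, #1C200E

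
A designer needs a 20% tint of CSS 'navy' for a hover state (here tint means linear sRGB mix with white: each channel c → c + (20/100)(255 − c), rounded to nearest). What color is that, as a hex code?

CSS navy is rgb(0, 0, 128).
Lerp each channel 20% toward 255:
  R: 0 + 0.2×(255−0) = 0 + 51 = 51 → 51
  G: 0 + 0.2×(255−0) = 0 + 51 = 51 → 51
  B: 128 + 25.4 = 153.4 → 153
rgb(51, 51, 153) = #333399.

#333399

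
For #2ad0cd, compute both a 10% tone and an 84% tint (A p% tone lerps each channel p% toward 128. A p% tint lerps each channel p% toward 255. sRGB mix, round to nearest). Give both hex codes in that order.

#2ad0cd is rgb(42, 208, 205).
10% tone:
  R: 42 + 0.1×(128−42) = 42 + 8.6 = 50.6 → 51
  G: 208 + 0.1×(128−208) = 208 − 8 = 200 → 200
  B: 205 − 7.7 = 197.3 → 197
  → #33c8c5
84% tint:
  R: 42 + 0.84×(255−42) = 42 + 178.92 = 220.92 → 221
  G: 208 + 0.84×(255−208) = 208 + 39.48 = 247.48 → 247
  B: 205 + 42 = 247 → 247
  → #ddf7f7

#33c8c5, #ddf7f7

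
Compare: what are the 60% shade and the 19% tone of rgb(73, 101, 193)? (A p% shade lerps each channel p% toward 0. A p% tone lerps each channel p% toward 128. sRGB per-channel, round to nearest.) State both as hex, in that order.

#1d284d, #536ab5

60% shade:
  R: 73 − 43.8 = 29.2 → 29
  G: 101 + 0.6×(0−101) = 101 − 60.6 = 40.4 → 40
  B: 193 + 0.6×(0−193) = 193 − 115.8 = 77.2 → 77
  → #1d284d
19% tone:
  R: 73 + 0.19×(128−73) = 73 + 10.45 = 83.45 → 83
  G: 101 + 5.13 = 106.13 → 106
  B: 193 − 12.35 = 180.65 → 181
  → #536ab5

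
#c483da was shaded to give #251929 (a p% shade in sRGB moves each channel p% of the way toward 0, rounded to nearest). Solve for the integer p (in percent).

#c483da is rgb(196, 131, 218); #251929 is rgb(37, 25, 41).
On the B channel (widest range): 41 ≈ 218 + (p/100)(0 − 218), so p ≈ 100×(41 − 218)/(0 − 218) = -17700/-218 = 81.19.
p = 81 reproduces all three channels after rounding.

81%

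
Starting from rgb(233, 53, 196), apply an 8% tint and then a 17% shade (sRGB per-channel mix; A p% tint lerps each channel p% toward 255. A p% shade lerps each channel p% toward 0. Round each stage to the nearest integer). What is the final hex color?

Lerp each channel 8% toward 255:
  R: 233 + 1.76 = 234.76 → 235
  G: 53 + 16.16 = 69.16 → 69
  B: 196 + 4.72 = 200.72 → 201
After the tint: rgb(235, 69, 201) = #EB45C9.
Per channel, c → c + 0.17(0 − c):
  R: 235 − 39.95 = 195.05 → 195
  G: 69 − 11.73 = 57.27 → 57
  B: 201 + 0.17×(0−201) = 201 − 34.17 = 166.83 → 167
rgb(195, 57, 167) = #C339A7.

#C339A7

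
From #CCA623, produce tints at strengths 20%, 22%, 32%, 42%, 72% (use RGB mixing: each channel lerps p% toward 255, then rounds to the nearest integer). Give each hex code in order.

#D6B84F, #D7BA53, #DCC269, #E1CB7F, #F1E6C1

#CCA623 is rgb(204, 166, 35).
20%: (204 + 10.2 = 214.2→214, 166 + 17.8 = 183.8→184, 35 + 44 = 79→79) → #D6B84F
22%: (204 + 11.22 = 215.22→215, 166 + 19.58 = 185.58→186, 35 + 48.4 = 83.4→83) → #D7BA53
32%: (204 + 16.32 = 220.32→220, 166 + 28.48 = 194.48→194, 35 + 70.4 = 105.4→105) → #DCC269
42%: (204 + 21.42 = 225.42→225, 166 + 37.38 = 203.38→203, 35 + 92.4 = 127.4→127) → #E1CB7F
72%: (204 + 36.72 = 240.72→241, 166 + 64.08 = 230.08→230, 35 + 158.4 = 193.4→193) → #F1E6C1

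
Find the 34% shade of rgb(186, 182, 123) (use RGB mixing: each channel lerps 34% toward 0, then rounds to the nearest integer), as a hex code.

#7B7851

Per channel, c → c + 0.34(0 − c):
  R: 186 + 0.34×(0−186) = 186 − 63.24 = 122.76 → 123
  G: 182 + 0.34×(0−182) = 182 − 61.88 = 120.12 → 120
  B: 123 + 0.34×(0−123) = 123 − 41.82 = 81.18 → 81
rgb(123, 120, 81) = #7B7851.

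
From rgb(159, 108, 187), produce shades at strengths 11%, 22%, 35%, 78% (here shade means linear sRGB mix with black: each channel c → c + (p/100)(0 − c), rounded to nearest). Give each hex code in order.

#8E60A6, #7C5492, #67467A, #231829

11%: (159 − 17.49 = 141.51→142, 108 − 11.88 = 96.12→96, 187 − 20.57 = 166.43→166) → #8E60A6
22%: (159 − 34.98 = 124.02→124, 108 − 23.76 = 84.24→84, 187 − 41.14 = 145.86→146) → #7C5492
35%: (159 − 55.65 = 103.35→103, 108 − 37.8 = 70.2→70, 187 − 65.45 = 121.55→122) → #67467A
78%: (159 − 124.02 = 34.98→35, 108 − 84.24 = 23.76→24, 187 − 145.86 = 41.14→41) → #231829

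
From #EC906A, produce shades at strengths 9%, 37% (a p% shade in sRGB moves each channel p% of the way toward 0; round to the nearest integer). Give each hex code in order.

#D78360, #955B43

#EC906A is rgb(236, 144, 106).
9%: (236 − 21.24 = 214.76→215, 144 − 12.96 = 131.04→131, 106 − 9.54 = 96.46→96) → #D78360
37%: (236 − 87.32 = 148.68→149, 144 − 53.28 = 90.72→91, 106 − 39.22 = 66.78→67) → #955B43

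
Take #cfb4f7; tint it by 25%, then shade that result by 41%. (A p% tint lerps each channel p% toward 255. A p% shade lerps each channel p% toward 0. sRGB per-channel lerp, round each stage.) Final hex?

#cfb4f7 is rgb(207, 180, 247).
Per channel, c → c + 0.25(255 − c):
  R: 207 + 12 = 219 → 219
  G: 180 + 0.25×(255−180) = 180 + 18.75 = 198.75 → 199
  B: 247 + 0.25×(255−247) = 247 + 2 = 249 → 249
After the tint: rgb(219, 199, 249) = #dbc7f9.
Per channel, c → c + 0.41(0 − c):
  R: 219 + 0.41×(0−219) = 219 − 89.79 = 129.21 → 129
  G: 199 − 81.59 = 117.41 → 117
  B: 249 − 102.09 = 146.91 → 147
rgb(129, 117, 147) = #817593.

#817593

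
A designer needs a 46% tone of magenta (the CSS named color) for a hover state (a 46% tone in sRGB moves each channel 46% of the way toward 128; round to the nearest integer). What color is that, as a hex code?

#C53BC5

CSS magenta is rgb(255, 0, 255).
Lerp each channel 46% toward 128:
  R: 255 + 0.46×(128−255) = 255 − 58.42 = 196.58 → 197
  G: 0 + 0.46×(128−0) = 0 + 58.88 = 58.88 → 59
  B: 255 + 0.46×(128−255) = 255 − 58.42 = 196.58 → 197
rgb(197, 59, 197) = #C53BC5.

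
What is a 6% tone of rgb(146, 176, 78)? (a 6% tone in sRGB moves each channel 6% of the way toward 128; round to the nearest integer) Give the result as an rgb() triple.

rgb(145, 173, 81)

Lerp each channel 6% toward 128:
  R: 146 + 0.06×(128−146) = 146 − 1.08 = 144.92 → 145
  G: 176 + 0.06×(128−176) = 176 − 2.88 = 173.12 → 173
  B: 78 + 0.06×(128−78) = 78 + 3 = 81 → 81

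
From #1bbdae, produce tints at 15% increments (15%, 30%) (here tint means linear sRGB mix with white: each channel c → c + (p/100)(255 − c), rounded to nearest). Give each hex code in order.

#1bbdae is rgb(27, 189, 174).
15%: (27 + 34.2 = 61.2→61, 189 + 9.9 = 198.9→199, 174 + 12.15 = 186.15→186) → #3dc7ba
30%: (27 + 68.4 = 95.4→95, 189 + 19.8 = 208.8→209, 174 + 24.3 = 198.3→198) → #5fd1c6

#3dc7ba, #5fd1c6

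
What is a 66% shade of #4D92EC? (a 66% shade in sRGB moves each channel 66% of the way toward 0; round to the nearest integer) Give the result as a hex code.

#1A3250

#4D92EC is rgb(77, 146, 236).
A 66% shade moves each channel 66% toward 0:
  R: 77 + 0.66×(0−77) = 77 − 50.82 = 26.18 → 26
  G: 146 + 0.66×(0−146) = 146 − 96.36 = 49.64 → 50
  B: 236 − 155.76 = 80.24 → 80
rgb(26, 50, 80) = #1A3250.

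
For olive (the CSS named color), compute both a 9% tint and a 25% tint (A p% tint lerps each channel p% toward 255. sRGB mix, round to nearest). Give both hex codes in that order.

#8B8B17, #A0A040

CSS olive is rgb(128, 128, 0).
9% tint:
  R: 128 + 11.43 = 139.43 → 139
  G: 128 + 11.43 = 139.43 → 139
  B: 0 + 0.09×(255−0) = 0 + 22.95 = 22.95 → 23
  → #8B8B17
25% tint:
  R: 128 + 0.25×(255−128) = 128 + 31.75 = 159.75 → 160
  G: 128 + 31.75 = 159.75 → 160
  B: 0 + 63.75 = 63.75 → 64
  → #A0A040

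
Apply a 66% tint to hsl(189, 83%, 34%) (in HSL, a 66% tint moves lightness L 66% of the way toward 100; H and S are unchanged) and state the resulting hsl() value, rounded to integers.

hsl(189, 83%, 78%)

L moves 66% from 34 toward 100: 34 + 43.56 = 77.56 → 78.
H and S are unchanged.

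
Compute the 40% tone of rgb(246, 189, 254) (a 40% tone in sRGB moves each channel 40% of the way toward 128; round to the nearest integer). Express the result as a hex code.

#C7A5CC

Per channel, c → c + 0.4(128 − c):
  R: 246 − 47.2 = 198.8 → 199
  G: 189 + 0.4×(128−189) = 189 − 24.4 = 164.6 → 165
  B: 254 + 0.4×(128−254) = 254 − 50.4 = 203.6 → 204
rgb(199, 165, 204) = #C7A5CC.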